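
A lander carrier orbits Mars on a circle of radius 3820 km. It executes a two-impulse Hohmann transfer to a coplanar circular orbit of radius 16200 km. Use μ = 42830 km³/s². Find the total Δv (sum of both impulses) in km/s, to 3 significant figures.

Δv = 1.53 km/s

The Hohmann ellipse has a_t = (r₁ + r₂)/2 = 10010 km.
Circular speed at r₁: v₁ = √(μ/r₁) = √(42830/3820) = 3.3484 km/s.
Transfer-orbit speed at r₁ (v² = μ(2/r − 1/a)): v_p = √[μ(2/r₁ − 1/a_t)] = 4.2597 km/s.
First burn Δv₁ = |v_p − v₁| = 0.9113 km/s.
At r₂, v₂ = √(μ/r₂) = 1.6260 km/s.
Transfer-orbit speed at r₂: v_a = √[μ(2/r₂ − 1/a_t)] = 1.0045 km/s.
Second burn Δv₂ = |v₂ − v_a| = 0.6215 km/s.
Total Δv = Δv₁ + Δv₂ = 1.533 km/s.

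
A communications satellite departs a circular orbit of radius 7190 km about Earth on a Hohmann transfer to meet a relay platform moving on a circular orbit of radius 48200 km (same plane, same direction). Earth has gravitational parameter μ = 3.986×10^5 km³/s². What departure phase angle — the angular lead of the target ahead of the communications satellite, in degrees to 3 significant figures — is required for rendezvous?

Semi-major axis of the transfer orbit: a_t = (7190 + 48200)/2 = 27695 km.
Transfer time t = π√(a_t³/μ) = 22934 s.
Target angular speed ω₂ = √(μ/r₂³) = 5.9662×10^-5 rad/s.
Angle swept by the target during transfer: ω₂·t = 1.3683 rad = 78.40°.
The communications satellite traverses 180° on the transfer ellipse, so the target must lead by 180° − 78.40° = 102°.

φ = 102°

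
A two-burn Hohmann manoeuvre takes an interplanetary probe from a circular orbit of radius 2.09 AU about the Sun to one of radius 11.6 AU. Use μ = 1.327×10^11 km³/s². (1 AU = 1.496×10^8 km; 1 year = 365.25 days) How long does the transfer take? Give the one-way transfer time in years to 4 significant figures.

In km: r₁ = 2.09 × 1.496×10^8 = 3.12664×10^8 km; r₂ = 11.6 × 1.496×10^8 = 1.73536×10^9 km.
Transfer-ellipse semi-major axis a_t = (r₁ + r₂)/2 = (3.12664×10^8 + 1.73536×10^9)/2 = 1.024012×10^9 km.
Transfer time t = π√(a_t³/μ) = π√((1.024012×10^9)³ / 1.327×10^11) = 2.826×10^8 s.
Converting: 2.826×10^8 s ÷ 3.15576×10^7 s/year (365.25 × 86400) = 8.955 years.

t = 8.955 years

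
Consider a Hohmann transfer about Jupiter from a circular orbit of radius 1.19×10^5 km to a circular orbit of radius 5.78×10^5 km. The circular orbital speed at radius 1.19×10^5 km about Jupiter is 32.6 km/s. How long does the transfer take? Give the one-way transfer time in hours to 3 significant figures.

From the circular-orbit relation v² = μ/r at r = 1.19×10^5 km: μ = v²r = (32.6)² × 1.19×10^5 = 1.26468×10^8 km³/s².
Transfer-ellipse semi-major axis a_t = (r₁ + r₂)/2 = (1.190×10^5 + 5.780×10^5)/2 = 3.485×10^5 km.
By Kepler's third law the transfer-orbit period is T = 2π√(a_t³/μ), so t = T/2 = 57470 s.
Converting: 57470 s ÷ 3600 s/hour = 16.0 hours.

t = 16.0 hours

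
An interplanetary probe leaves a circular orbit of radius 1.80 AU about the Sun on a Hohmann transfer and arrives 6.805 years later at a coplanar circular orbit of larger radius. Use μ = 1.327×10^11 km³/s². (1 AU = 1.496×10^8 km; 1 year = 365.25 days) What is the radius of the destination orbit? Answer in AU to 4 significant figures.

In km: r₁ = 1.80 × 1.496×10^8 = 2.6928×10^8 km.
Transfer time t = 6.805 years × 365.25 × 86400 s = 2.14749468×10^8 s, and t = π√(a_t³/μ).
So a_t = (μ t²/π²)^(1/3) = (1.327×10^11 × (2.14749468×10^8)² / π²)^(1/3) = 8.5273×10^8 km.
Since a_t = (r₁ + r₂)/2, r₂ = 2a_t − r₁ = 2×8.5273×10^8 − 2.6928×10^8 = 1.43618×10^9 km.
In AU: r₂ = 1.43618×10^9 / 1.496×10^8 = 9.600 AU.

r₂ = 9.600 AU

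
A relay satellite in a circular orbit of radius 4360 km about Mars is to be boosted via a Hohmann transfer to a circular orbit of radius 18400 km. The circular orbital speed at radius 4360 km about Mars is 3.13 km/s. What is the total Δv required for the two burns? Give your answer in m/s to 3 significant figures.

From the circular-orbit relation v² = μ/r at r = 4360 km: μ = v²r = (3.13)² × 4360 = 42714.5 km³/s².
Semi-major axis of the transfer orbit: a_t = (4360 + 18400)/2 = 11380 km.
At r₁ the circular-orbit speed is v₁ = √(μ/r₁) = 3.13000 km/s.
On the transfer ellipse at r₁, v² = μ(2/r − 1/a) gives v_p = √[μ(2/r₁ − 1/a_t)] = 3.97999 km/s.
First burn Δv₁ = |v_p − v₁| = 0.84999 km/s.
At r₂, v₂ = √(μ/r₂) = 1.523627 km/s.
Transfer-orbit speed at r₂: v_a = √[μ(2/r₂ − 1/a_t)] = 0.9430849 km/s.
Second burn Δv₂ = |v₂ − v_a| = 0.58054 km/s.
Δv = Δv₁ + Δv₂ = 0.84999 + 0.58054 = 1.431 km/s.

Δv = 1430 m/s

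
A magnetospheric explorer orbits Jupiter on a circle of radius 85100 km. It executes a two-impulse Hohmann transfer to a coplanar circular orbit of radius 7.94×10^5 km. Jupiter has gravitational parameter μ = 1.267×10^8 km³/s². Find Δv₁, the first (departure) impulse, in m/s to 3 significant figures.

Transfer-ellipse semi-major axis a_t = (r₁ + r₂)/2 = (85100 + 7.940×10^5)/2 = 4.3955×10^5 km.
On the circular orbit at r = 85100 km, v_c = √(μ/r) = 38.59 km/s.
Transfer-orbit speed at the same r (vis-viva, a = a_t): v_t = √[μ(2/r − 1/a_t)] = 51.86 km/s.
Δv₁ = |v_t − v_c| = |51.86 − 38.59| = 13.27 km/s.

Δv₁ = 13300 m/s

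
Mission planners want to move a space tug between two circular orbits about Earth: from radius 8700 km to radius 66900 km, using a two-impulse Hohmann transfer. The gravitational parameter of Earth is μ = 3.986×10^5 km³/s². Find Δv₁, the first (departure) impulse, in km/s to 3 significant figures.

The Hohmann ellipse has a_t = (r₁ + r₂)/2 = 37800 km.
Circular speed at r = 8700 km: v_c = √(μ/r) = 6.769 km/s.
Transfer-orbit speed at the same r (vis-viva, a = a_t): v_t = √[μ(2/r − 1/a_t)] = 9.005 km/s.
Δv₁ = |v_t − v_c| = |9.005 − 6.769| = 2.236 km/s.

Δv₁ = 2.24 km/s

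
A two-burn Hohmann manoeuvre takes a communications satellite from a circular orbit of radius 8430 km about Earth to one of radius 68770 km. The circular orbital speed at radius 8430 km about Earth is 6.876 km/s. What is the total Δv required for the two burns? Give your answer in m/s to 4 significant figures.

Δv = 3584 m/s

From the circular-orbit relation v² = μ/r at r = 8430 km: μ = v²r = (6.876)² × 8430 = 3.98565×10^5 km³/s².
Transfer-ellipse semi-major axis a_t = (r₁ + r₂)/2 = (8430 + 68770)/2 = 38600 km.
Circular speed at r₁: v₁ = √(μ/r₁) = √(3.98565×10^5/8430) = 6.876 km/s.
Transfer-orbit speed at r₁ (vis-viva): v_p = √[μ(2/r₁ − 1/a_t)] = 9.178 km/s.
First burn Δv₁ = |v_p − v₁| = 2.302 km/s.
Circular speed at r₂: v₂ = √(μ/r₂) = 2.407 km/s.
Transfer-orbit speed at r₂: v_a = √[μ(2/r₂ − 1/a_t)] = 1.125 km/s.
Second burn Δv₂ = |v₂ − v_a| = 1.282 km/s.
Δv = Δv₁ + Δv₂ = 2.302 + 1.282 = 3.584 km/s.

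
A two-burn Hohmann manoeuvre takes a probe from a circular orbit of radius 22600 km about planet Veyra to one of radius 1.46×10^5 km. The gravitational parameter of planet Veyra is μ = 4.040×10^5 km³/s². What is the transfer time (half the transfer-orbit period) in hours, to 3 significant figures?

t = 33.6 hours

The Hohmann ellipse has a_t = (r₁ + r₂)/2 = 84300 km.
Half the transfer-orbit period gives t = π√(a_t³/μ) = 1.210×10^5 s.
Converting: 1.210×10^5 s ÷ 3600 s/hour = 33.6 hours.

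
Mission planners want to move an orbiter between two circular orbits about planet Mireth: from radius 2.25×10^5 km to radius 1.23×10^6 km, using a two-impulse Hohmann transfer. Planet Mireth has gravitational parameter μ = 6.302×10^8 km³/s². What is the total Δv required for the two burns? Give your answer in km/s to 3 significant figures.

Δv = 25.9 km/s

The Hohmann ellipse has a_t = (r₁ + r₂)/2 = 7.275×10^5 km.
At r₁ the circular-orbit speed is v₁ = √(μ/r₁) = 52.923 km/s.
Transfer-orbit speed at r₁ (v² = μ(2/r − 1/a)): v_p = √[μ(2/r₁ − 1/a_t)] = 68.815 km/s.
First burn Δv₁ = |v_p − v₁| = 15.89 km/s.
At r₂, v₂ = √(μ/r₂) = 22.64 km/s.
Transfer-orbit speed at r₂: v_a = √[μ(2/r₂ − 1/a_t)] = 12.59 km/s.
Second burn Δv₂ = |v₂ − v_a| = 10.05 km/s.
Δv = Δv₁ + Δv₂ = 15.89 + 10.05 = 25.94 km/s.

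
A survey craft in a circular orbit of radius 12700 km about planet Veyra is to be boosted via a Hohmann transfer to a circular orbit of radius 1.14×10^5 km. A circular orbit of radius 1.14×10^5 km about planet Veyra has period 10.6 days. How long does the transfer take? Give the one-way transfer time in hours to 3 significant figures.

From Kepler's third law T² = 4π²r³/μ at r = 1.14×10^5 km, T = 10.6 days = 10.6 × 86400 s = 9.1584×10^5 s: μ = 4π²r³/T² = 69732.5 km³/s².
Semi-major axis of the transfer orbit: a_t = (12700 + 1.140×10^5)/2 = 63350 km.
Half the transfer-orbit period gives t = π√(a_t³/μ) = 1.897×10^5 s.
Converting: 1.897×10^5 s ÷ 3600 s/hour = 52.7 hours.

t = 52.7 hours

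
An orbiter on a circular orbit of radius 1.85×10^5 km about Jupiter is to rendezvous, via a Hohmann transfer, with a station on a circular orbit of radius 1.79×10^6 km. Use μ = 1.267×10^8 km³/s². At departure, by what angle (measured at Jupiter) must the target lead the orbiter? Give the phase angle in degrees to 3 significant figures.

φ = 106°

Transfer-ellipse semi-major axis a_t = (r₁ + r₂)/2 = (1.850×10^5 + 1.790×10^6)/2 = 9.875×10^5 km.
Transfer time t = π√(a_t³/μ) = 2.739×10^5 s.
Target angular speed ω₂ = √(μ/r₂³) = 4.700×10^-6 rad/s.
Angle swept by the target during transfer: ω₂·t = 1.2873 rad = 73.76°.
Arrival is 180° from departure on the ellipse, so φ = 180° − 73.76° = 106°.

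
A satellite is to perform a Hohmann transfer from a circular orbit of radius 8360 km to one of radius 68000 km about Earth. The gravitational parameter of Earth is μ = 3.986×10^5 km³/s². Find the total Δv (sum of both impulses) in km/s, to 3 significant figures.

Transfer-ellipse semi-major axis a_t = (r₁ + r₂)/2 = (8360 + 68000)/2 = 38180 km.
Circular speed at r₁: v₁ = √(μ/r₁) = √(3.986×10^5/8360) = 6.905 km/s.
On the transfer ellipse at r₁, vis-viva gives v_p = √[μ(2/r₁ − 1/a_t)] = 9.215 km/s.
First burn Δv₁ = |v_p − v₁| = 2.310 km/s.
Circular speed at r₂: v₂ = √(μ/r₂) = 2.421 km/s.
Transfer-orbit speed at r₂: v_a = √[μ(2/r₂ − 1/a_t)] = 1.133 km/s.
Second burn Δv₂ = |v₂ − v_a| = 1.288 km/s.
Δv = Δv₁ + Δv₂ = 2.310 + 1.288 = 3.598 km/s.

Δv = 3.60 km/s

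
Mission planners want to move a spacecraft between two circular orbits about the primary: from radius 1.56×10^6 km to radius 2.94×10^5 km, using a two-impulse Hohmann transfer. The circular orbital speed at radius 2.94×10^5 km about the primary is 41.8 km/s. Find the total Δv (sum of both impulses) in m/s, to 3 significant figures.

From the circular-orbit relation v² = μ/r at r = 2.94×10^5 km: μ = v²r = (41.8)² × 2.94×10^5 = 5.13689×10^8 km³/s².
Semi-major axis of the transfer orbit: a_t = (1.560×10^6 + 2.940×10^5)/2 = 9.270×10^5 km.
Circular speed at r₁: v₁ = √(μ/r₁) = √(5.13689×10^8/1.560×10^6) = 18.146 km/s.
Transfer-orbit speed at r₁ (vis-viva equation): v_a = √[μ(2/r₁ − 1/a_t)] = 10.219 km/s.
First burn Δv₁ = |v_a − v₁| = 7.927 km/s.
At r₂, v₂ = √(μ/r₂) = 41.80 km/s.
Transfer-orbit speed at r₂: v_p = √[μ(2/r₂ − 1/a_t)] = 54.22 km/s.
Second burn Δv₂ = |v₂ − v_p| = 12.42 km/s.
Total Δv = Δv₁ + Δv₂ = 20.35 km/s.

Δv = 20400 m/s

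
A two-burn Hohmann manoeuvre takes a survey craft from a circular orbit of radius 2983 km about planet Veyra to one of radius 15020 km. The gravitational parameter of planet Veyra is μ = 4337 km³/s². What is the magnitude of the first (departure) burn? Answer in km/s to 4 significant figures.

Δv₁ = 0.3518 km/s

The Hohmann ellipse has a_t = (r₁ + r₂)/2 = 9001.5 km.
On the circular orbit at r = 2983 km, v_c = √(μ/r) = 1.2058 km/s.
Transfer-orbit speed at the same r (vis-viva, a = a_t): v_t = √[μ(2/r − 1/a_t)] = 1.5576 km/s.
Δv₁ = |v_t − v_c| = |1.5576 − 1.2058| = 0.3518 km/s.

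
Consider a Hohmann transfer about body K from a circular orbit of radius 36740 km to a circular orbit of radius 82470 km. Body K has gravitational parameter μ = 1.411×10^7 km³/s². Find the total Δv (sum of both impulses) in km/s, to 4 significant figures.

Semi-major axis of the transfer orbit: a_t = (36740 + 82470)/2 = 59605 km.
At r₁ the circular-orbit speed is v₁ = √(μ/r₁) = 19.5972 km/s.
Transfer-orbit speed at r₁ (vis-viva): v_p = √[μ(2/r₁ − 1/a_t)] = 23.0516 km/s.
First burn Δv₁ = |v_p − v₁| = 3.454 km/s.
At r₂, v₂ = √(μ/r₂) = 13.080 km/s.
Transfer-orbit speed at r₂: v_a = √[μ(2/r₂ − 1/a_t)] = 10.269 km/s.
Second burn Δv₂ = |v₂ − v_a| = 2.811 km/s.
Δv = Δv₁ + Δv₂ = 3.454 + 2.811 = 6.265 km/s.

Δv = 6.265 km/s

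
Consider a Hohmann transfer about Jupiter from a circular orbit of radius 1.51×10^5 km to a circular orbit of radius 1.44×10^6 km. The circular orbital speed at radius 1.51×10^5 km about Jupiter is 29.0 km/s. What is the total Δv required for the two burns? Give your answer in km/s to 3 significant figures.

From the circular-orbit relation v² = μ/r at r = 1.51×10^5 km: μ = v²r = (29.0)² × 1.51×10^5 = 1.26991×10^8 km³/s².
Semi-major axis of the transfer orbit: a_t = (1.510×10^5 + 1.440×10^6)/2 = 7.955×10^5 km.
At r₁ the circular-orbit speed is v₁ = √(μ/r₁) = 29.00 km/s.
Transfer-orbit speed at r₁ (vis-viva): v_p = √[μ(2/r₁ − 1/a_t)] = 39.02 km/s.
First burn Δv₁ = |v_p − v₁| = 10.02 km/s.
Circular speed at r₂: v₂ = √(μ/r₂) = 9.39086 km/s.
Transfer-orbit speed at r₂: v_a = √[μ(2/r₂ − 1/a_t)] = 4.09142 km/s.
Second burn Δv₂ = |v₂ − v_a| = 5.299 km/s.
Δv = Δv₁ + Δv₂ = 10.02 + 5.299 = 15.32 km/s.

Δv = 15.3 km/s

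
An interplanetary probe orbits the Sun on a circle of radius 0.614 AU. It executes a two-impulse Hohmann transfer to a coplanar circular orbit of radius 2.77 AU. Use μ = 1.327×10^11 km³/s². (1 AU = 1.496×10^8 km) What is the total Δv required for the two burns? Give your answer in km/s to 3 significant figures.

In km: r₁ = 0.614 × 1.496×10^8 = 9.18544×10^7 km; r₂ = 2.77 × 1.496×10^8 = 4.14392×10^8 km.
Semi-major axis of the transfer orbit: a_t = (9.18544×10^7 + 4.14392×10^8)/2 = 2.531232×10^8 km.
Circular speed at r₁: v₁ = √(μ/r₁) = √(1.327×10^11/9.18544×10^7) = 38.009 km/s.
Transfer-orbit speed at r₁ (vis-viva equation): v_p = √[μ(2/r₁ − 1/a_t)] = 48.632 km/s.
First burn Δv₁ = |v_p − v₁| = 10.623 km/s.
At r₂, v₂ = √(μ/r₂) = 17.895 km/s.
Transfer-orbit speed at r₂: v_a = √[μ(2/r₂ − 1/a_t)] = 10.780 km/s.
Second burn Δv₂ = |v₂ − v_a| = 7.1150 km/s.
Total Δv = Δv₁ + Δv₂ = 17.74 km/s.

Δv = 17.7 km/s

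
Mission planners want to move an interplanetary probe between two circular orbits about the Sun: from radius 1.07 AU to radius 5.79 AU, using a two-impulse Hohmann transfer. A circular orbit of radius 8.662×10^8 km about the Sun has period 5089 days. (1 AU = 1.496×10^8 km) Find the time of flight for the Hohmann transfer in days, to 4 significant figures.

t = 1160 days

From Kepler's third law T² = 4π²r³/μ at r = 8.662×10^8 km, T = 5089 days = 5089 × 86400 s = 4.396896×10^8 s: μ = 4π²r³/T² = 1.32716×10^11 km³/s².
In km: r₁ = 1.07 × 1.496×10^8 = 1.60072×10^8 km; r₂ = 5.79 × 1.496×10^8 = 8.66184×10^8 km.
Transfer-ellipse semi-major axis a_t = (r₁ + r₂)/2 = (1.60072×10^8 + 8.66184×10^8)/2 = 5.13128×10^8 km.
By Kepler's third law the transfer-orbit period is T = 2π√(a_t³/μ), so t = T/2 = 1.002×10^8 s.
Converting: 1.002×10^8 s ÷ 86400 s/day = 1160 days.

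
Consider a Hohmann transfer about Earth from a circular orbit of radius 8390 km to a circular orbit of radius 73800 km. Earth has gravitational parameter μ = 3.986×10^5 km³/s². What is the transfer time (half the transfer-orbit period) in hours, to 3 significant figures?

Transfer-ellipse semi-major axis a_t = (r₁ + r₂)/2 = (8390 + 73800)/2 = 41095 km.
Half the transfer-orbit period gives t = π√(a_t³/μ) = 41450 s.
Converting: 41450 s ÷ 3600 s/hour = 11.5 hours.

t = 11.5 hours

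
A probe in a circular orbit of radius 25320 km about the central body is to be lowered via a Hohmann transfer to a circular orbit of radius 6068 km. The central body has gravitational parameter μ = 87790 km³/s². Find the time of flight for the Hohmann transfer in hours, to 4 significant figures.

Semi-major axis of the transfer orbit: a_t = (25320 + 6068)/2 = 15694 km.
Half the transfer-orbit period gives t = π√(a_t³/μ) = 20846 s.
Converting: 20846 s ÷ 3600 s/hour = 5.791 hours.

t = 5.791 hours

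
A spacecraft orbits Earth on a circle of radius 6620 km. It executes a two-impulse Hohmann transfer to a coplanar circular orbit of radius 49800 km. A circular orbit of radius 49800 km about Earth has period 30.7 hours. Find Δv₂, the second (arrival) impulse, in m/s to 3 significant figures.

From Kepler's third law T² = 4π²r³/μ at r = 49800 km, T = 30.7 hours = 30.7 × 3600 s = 1.1052×10^5 s: μ = 4π²r³/T² = 3.99177×10^5 km³/s².
The Hohmann ellipse has a_t = (r₁ + r₂)/2 = 28210 km.
On the circular orbit at r = 49800 km, v_c = √(μ/r) = 2.831 km/s.
Transfer-orbit speed at the same r (vis-viva, a = a_t): v_t = √[μ(2/r − 1/a_t)] = 1.371 km/s.
Δv₂ = |v_t − v_c| = |1.371 − 2.831| = 1.460 km/s.

Δv₂ = 1460 m/s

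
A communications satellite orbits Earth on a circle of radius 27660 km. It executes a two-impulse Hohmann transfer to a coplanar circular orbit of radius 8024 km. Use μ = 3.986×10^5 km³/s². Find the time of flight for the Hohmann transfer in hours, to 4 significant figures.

t = 3.294 hours

The Hohmann ellipse has a_t = (r₁ + r₂)/2 = 17842 km.
Half the transfer-orbit period gives t = π√(a_t³/μ) = 11860 s.
Converting: 11860 s ÷ 3600 s/hour = 3.294 hours.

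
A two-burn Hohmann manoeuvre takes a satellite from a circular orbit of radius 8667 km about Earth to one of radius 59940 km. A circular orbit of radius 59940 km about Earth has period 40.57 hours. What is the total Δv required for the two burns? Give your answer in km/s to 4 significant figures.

From Kepler's third law T² = 4π²r³/μ at r = 59940 km, T = 40.57 hours = 40.57 × 3600 s = 1.46052×10^5 s: μ = 4π²r³/T² = 3.98561×10^5 km³/s².
Transfer-ellipse semi-major axis a_t = (r₁ + r₂)/2 = (8667 + 59940)/2 = 34303.5 km.
At r₁ the circular-orbit speed is v₁ = √(μ/r₁) = 6.781 km/s.
Transfer-orbit speed at r₁ (v² = μ(2/r − 1/a)): v_p = √[μ(2/r₁ − 1/a_t)] = 8.964 km/s.
First burn Δv₁ = |v_p − v₁| = 2.183 km/s.
Circular speed at r₂: v₂ = √(μ/r₂) = 2.57863 km/s.
Transfer-orbit speed at r₂: v_a = √[μ(2/r₂ − 1/a_t)] = 1.29615 km/s.
Second burn Δv₂ = |v₂ − v_a| = 1.282 km/s.
Total Δv = Δv₁ + Δv₂ = 3.465 km/s.

Δv = 3.465 km/s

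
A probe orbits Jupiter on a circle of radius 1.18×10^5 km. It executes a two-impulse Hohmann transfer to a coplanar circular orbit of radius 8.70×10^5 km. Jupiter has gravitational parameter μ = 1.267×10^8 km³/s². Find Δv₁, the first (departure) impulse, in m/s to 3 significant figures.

The Hohmann ellipse has a_t = (r₁ + r₂)/2 = 4.940×10^5 km.
On the circular orbit at r = 1.180×10^5 km, v_c = √(μ/r) = 32.77 km/s.
Transfer-orbit speed at the same r (vis-viva, a = a_t): v_t = √[μ(2/r − 1/a_t)] = 43.49 km/s.
Δv₁ = |v_t − v_c| = |43.49 − 32.77| = 10.72 km/s.

Δv₁ = 10700 m/s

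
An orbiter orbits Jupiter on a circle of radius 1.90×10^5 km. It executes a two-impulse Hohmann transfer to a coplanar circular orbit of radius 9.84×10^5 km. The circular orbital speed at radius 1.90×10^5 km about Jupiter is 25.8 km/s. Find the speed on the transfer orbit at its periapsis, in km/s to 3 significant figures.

v = 33.4 km/s

From the circular-orbit relation v² = μ/r at r = 1.90×10^5 km: μ = v²r = (25.8)² × 1.90×10^5 = 1.26472×10^8 km³/s².
Transfer-ellipse semi-major axis a_t = (r₁ + r₂)/2 = (1.900×10^5 + 9.840×10^5)/2 = 5.870×10^5 km.
The periapsis of the transfer ellipse is at r = 1.900×10^5 km.
From the vis-viva equation, v = √[μ(2/r − 1/a_t)] = 33.40 km/s.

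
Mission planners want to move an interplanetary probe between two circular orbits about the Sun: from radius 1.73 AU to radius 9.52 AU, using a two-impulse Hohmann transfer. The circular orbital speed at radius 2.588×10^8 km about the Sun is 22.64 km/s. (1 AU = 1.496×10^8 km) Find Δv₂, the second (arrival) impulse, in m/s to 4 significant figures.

From the circular-orbit relation v² = μ/r at r = 2.588×10^8 km: μ = v²r = (22.64)² × 2.588×10^8 = 1.32653×10^11 km³/s².
In km: r₁ = 1.73 × 1.496×10^8 = 2.58808×10^8 km; r₂ = 9.52 × 1.496×10^8 = 1.424192×10^9 km.
Semi-major axis of the transfer orbit: a_t = (2.58808×10^8 + 1.424192×10^9)/2 = 8.415×10^8 km.
On the circular orbit at r = 1.424192×10^9 km, v_c = √(μ/r) = 9.651 km/s.
Vis-viva on the transfer ellipse at r = 1.424192×10^9 km gives v_t = √[μ(2/r − 1/a_t)] = 5.352 km/s.
Δv₂ = |v_t − v_c| = |5.352 − 9.651| = 4.299 km/s.

Δv₂ = 4299 m/s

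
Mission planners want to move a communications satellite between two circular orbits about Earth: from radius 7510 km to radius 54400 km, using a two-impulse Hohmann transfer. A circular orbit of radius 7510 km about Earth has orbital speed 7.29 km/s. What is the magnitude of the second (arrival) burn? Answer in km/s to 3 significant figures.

From the circular-orbit relation v² = μ/r at r = 7510 km: μ = v²r = (7.29)² × 7510 = 3.99112×10^5 km³/s².
Transfer-ellipse semi-major axis a_t = (r₁ + r₂)/2 = (7510 + 54400)/2 = 30955 km.
On the circular orbit at r = 54400 km, v_c = √(μ/r) = 2.70862 km/s.
Transfer-orbit speed at the same r (vis-viva, a = a_t): v_t = √[μ(2/r − 1/a_t)] = 1.33414 km/s.
Δv₂ = |v_t − v_c| = |1.33414 − 2.70862| = 1.374 km/s.

Δv₂ = 1.37 km/s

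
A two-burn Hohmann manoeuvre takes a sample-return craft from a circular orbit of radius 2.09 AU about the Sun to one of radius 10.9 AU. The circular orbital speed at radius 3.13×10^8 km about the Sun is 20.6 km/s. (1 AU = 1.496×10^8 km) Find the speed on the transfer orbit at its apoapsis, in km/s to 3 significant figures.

v = 5.12 km/s

From the circular-orbit relation v² = μ/r at r = 3.13×10^8 km: μ = v²r = (20.6)² × 3.13×10^8 = 1.32825×10^11 km³/s².
In km: r₁ = 2.09 × 1.496×10^8 = 3.12664×10^8 km; r₂ = 10.9 × 1.496×10^8 = 1.63064×10^9 km.
Semi-major axis of the transfer orbit: a_t = (3.12664×10^8 + 1.63064×10^9)/2 = 9.71652×10^8 km.
The apoapsis of the transfer ellipse is at r = 1.63064×10^9 km.
From the vis-viva equation, v = √[μ(2/r − 1/a_t)] = 5.120 km/s.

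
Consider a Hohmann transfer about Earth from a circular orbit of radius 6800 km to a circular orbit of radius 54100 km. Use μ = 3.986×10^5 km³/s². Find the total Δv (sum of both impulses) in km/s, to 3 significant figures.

The Hohmann ellipse has a_t = (r₁ + r₂)/2 = 30450 km.
At r₁ the circular-orbit speed is v₁ = √(μ/r₁) = 7.6562 km/s.
Transfer-orbit speed at r₁ (vis-viva): v_p = √[μ(2/r₁ − 1/a_t)] = 10.205 km/s.
First burn Δv₁ = |v_p − v₁| = 2.549 km/s.
At r₂, v₂ = √(μ/r₂) = 2.7144 km/s.
Transfer-orbit speed at r₂: v_a = √[μ(2/r₂ − 1/a_t)] = 1.2827 km/s.
Second burn Δv₂ = |v₂ − v_a| = 1.432 km/s.
Δv = Δv₁ + Δv₂ = 2.549 + 1.432 = 3.981 km/s.

Δv = 3.98 km/s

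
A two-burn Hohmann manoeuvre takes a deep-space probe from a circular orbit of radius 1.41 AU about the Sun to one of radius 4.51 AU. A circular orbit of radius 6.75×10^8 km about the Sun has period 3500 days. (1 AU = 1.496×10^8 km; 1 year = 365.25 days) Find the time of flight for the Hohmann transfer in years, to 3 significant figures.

From Kepler's third law T² = 4π²r³/μ at r = 6.75×10^8 km, T = 3500 days = 3500 × 86400 s = 3.024×10^8 s: μ = 4π²r³/T² = 1.32772×10^11 km³/s².
In km: r₁ = 1.41 × 1.496×10^8 = 2.10936×10^8 km; r₂ = 4.51 × 1.496×10^8 = 6.74696×10^8 km.
Semi-major axis of the transfer orbit: a_t = (2.10936×10^8 + 6.74696×10^8)/2 = 4.42816×10^8 km.
Half the transfer-orbit period gives t = π√(a_t³/μ) = 8.034×10^7 s.
Converting: 8.034×10^7 s ÷ 3.15576×10^7 s/year (365.25 × 86400) = 2.55 years.

t = 2.55 years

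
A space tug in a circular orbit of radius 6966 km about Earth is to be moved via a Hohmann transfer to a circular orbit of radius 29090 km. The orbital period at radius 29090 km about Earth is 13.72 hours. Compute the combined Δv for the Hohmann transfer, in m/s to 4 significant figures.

Δv = 3444 m/s

From Kepler's third law T² = 4π²r³/μ at r = 29090 km, T = 13.72 hours = 13.72 × 3600 s = 49392 s: μ = 4π²r³/T² = 3.98362×10^5 km³/s².
The Hohmann ellipse has a_t = (r₁ + r₂)/2 = 18028 km.
At r₁ the circular-orbit speed is v₁ = √(μ/r₁) = 7.562 km/s.
On the transfer ellipse at r₁, v² = μ(2/r − 1/a) gives v_p = √[μ(2/r₁ − 1/a_t)] = 9.606 km/s.
First burn Δv₁ = |v_p − v₁| = 2.044 km/s.
At r₂, v₂ = √(μ/r₂) = 3.7006 km/s.
Transfer-orbit speed at r₂: v_a = √[μ(2/r₂ − 1/a_t)] = 2.3003 km/s.
Second burn Δv₂ = |v₂ − v_a| = 1.400 km/s.
Total Δv = Δv₁ + Δv₂ = 3.444 km/s.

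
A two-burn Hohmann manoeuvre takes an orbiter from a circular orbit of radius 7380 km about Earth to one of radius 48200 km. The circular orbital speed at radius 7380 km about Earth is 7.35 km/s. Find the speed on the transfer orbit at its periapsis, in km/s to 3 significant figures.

v = 9.68 km/s

From the circular-orbit relation v² = μ/r at r = 7380 km: μ = v²r = (7.35)² × 7380 = 3.98686×10^5 km³/s².
Transfer-ellipse semi-major axis a_t = (r₁ + r₂)/2 = (7380 + 48200)/2 = 27790 km.
The periapsis of the transfer ellipse is at r = 7380 km.
From the vis-viva equation, v = √[μ(2/r − 1/a_t)] = 9.680 km/s.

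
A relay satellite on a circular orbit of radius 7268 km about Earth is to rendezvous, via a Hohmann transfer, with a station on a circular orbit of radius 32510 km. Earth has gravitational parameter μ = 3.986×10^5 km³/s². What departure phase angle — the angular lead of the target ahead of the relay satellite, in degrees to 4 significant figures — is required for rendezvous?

Semi-major axis of the transfer orbit: a_t = (7268 + 32510)/2 = 19889 km.
Transfer time t = π√(a_t³/μ) = 13957 s.
Target angular speed ω₂ = √(μ/r₂³) = 1.0771×10^-4 rad/s.
Angle swept by the target during transfer: ω₂·t = 1.5033 rad = 86.13°.
Arrival is 180° from departure on the ellipse, so φ = 180° − 86.13° = 93.87°.

φ = 93.87°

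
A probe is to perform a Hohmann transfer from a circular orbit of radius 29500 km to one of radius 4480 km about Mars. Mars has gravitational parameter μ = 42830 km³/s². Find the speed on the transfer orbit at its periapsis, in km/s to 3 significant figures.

v = 4.07 km/s

Transfer-ellipse semi-major axis a_t = (r₁ + r₂)/2 = (29500 + 4480)/2 = 16990 km.
At periapsis, r = 4480 km.
Vis-viva: v = √[μ(2/r − 1/a_t)] = √[42830 × (2/4480 − 1/16990)] = 4.074 km/s.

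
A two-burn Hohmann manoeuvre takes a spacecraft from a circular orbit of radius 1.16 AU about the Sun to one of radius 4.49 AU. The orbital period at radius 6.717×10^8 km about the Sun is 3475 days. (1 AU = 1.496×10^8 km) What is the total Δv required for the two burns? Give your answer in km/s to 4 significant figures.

Δv = 12.26 km/s

From Kepler's third law T² = 4π²r³/μ at r = 6.717×10^8 km, T = 3475 days = 3475 × 86400 s = 3.0024×10^8 s: μ = 4π²r³/T² = 1.32724×10^11 km³/s².
In km: r₁ = 1.16 × 1.496×10^8 = 1.73536×10^8 km; r₂ = 4.49 × 1.496×10^8 = 6.71704×10^8 km.
Semi-major axis of the transfer orbit: a_t = (1.73536×10^8 + 6.71704×10^8)/2 = 4.2262×10^8 km.
Circular speed at r₁: v₁ = √(μ/r₁) = √(1.32724×10^11/1.73536×10^8) = 27.66 km/s.
On the transfer ellipse at r₁, v² = μ(2/r − 1/a) gives v_p = √[μ(2/r₁ − 1/a_t)] = 34.87 km/s.
First burn Δv₁ = |v_p − v₁| = 7.210 km/s.
Circular speed at r₂: v₂ = √(μ/r₂) = 14.0568 km/s.
Transfer-orbit speed at r₂: v_a = √[μ(2/r₂ − 1/a_t)] = 9.00752 km/s.
Second burn Δv₂ = |v₂ − v_a| = 5.049 km/s.
Total Δv = Δv₁ + Δv₂ = 12.26 km/s.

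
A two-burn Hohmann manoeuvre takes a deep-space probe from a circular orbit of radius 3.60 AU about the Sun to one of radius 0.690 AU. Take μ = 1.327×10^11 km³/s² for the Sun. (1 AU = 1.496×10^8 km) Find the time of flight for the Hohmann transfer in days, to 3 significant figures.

t = 574 days

In km: r₁ = 3.60 × 1.496×10^8 = 5.3856×10^8 km; r₂ = 0.690 × 1.496×10^8 = 1.03224×10^8 km.
Semi-major axis of the transfer orbit: a_t = (5.3856×10^8 + 1.03224×10^8)/2 = 3.20892×10^8 km.
Half the transfer-orbit period gives t = π√(a_t³/μ) = 4.957×10^7 s.
Converting: 4.957×10^7 s ÷ 86400 s/day = 574 days.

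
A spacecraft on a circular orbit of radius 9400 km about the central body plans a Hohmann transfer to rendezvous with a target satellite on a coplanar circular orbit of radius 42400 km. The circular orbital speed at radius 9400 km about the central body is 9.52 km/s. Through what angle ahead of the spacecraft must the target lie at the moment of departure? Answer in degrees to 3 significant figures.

From the circular-orbit relation v² = μ/r at r = 9400 km: μ = v²r = (9.52)² × 9400 = 8.51926×10^5 km³/s².
The Hohmann ellipse has a_t = (r₁ + r₂)/2 = 25900 km.
The half-period of the transfer ellipse is t = π√(a_t³/μ) = 14190 s.
Target angular speed ω₂ = √(μ/r₂³) = 1.057×10^-4 rad/s.
Angle swept by the target during transfer: ω₂·t = 1.500 rad = 85.94°.
Arrival is 180° from departure on the ellipse, so φ = 180° − 85.94° = 94.1°.

φ = 94.1°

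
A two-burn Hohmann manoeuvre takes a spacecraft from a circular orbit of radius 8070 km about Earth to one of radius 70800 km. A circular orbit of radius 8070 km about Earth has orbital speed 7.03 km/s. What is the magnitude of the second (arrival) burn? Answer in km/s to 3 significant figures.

From the circular-orbit relation v² = μ/r at r = 8070 km: μ = v²r = (7.03)² × 8070 = 3.98827×10^5 km³/s².
Transfer-ellipse semi-major axis a_t = (r₁ + r₂)/2 = (8070 + 70800)/2 = 39435 km.
On the circular orbit at r = 70800 km, v_c = √(μ/r) = 2.3734 km/s.
Vis-viva on the transfer ellipse at r = 70800 km gives v_t = √[μ(2/r − 1/a_t)] = 1.0737 km/s.
Δv₂ = |v_t − v_c| = |1.0737 − 2.3734| = 1.300 km/s.

Δv₂ = 1.30 km/s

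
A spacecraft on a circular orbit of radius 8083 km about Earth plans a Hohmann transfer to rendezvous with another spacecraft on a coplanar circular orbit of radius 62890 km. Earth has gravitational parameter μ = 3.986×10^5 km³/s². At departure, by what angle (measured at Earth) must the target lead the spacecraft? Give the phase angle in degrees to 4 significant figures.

Semi-major axis of the transfer orbit: a_t = (8083 + 62890)/2 = 35486.5 km.
Transfer time t = π√(a_t³/μ) = 33264.1 s.
Target angular speed ω₂ = √(μ/r₂³) = 4.00310×10^-5 rad/s.
Angle swept by the target during transfer: ω₂·t = 1.331595 rad = 76.29°.
Arrival is 180° from departure on the ellipse, so φ = 180° − 76.29° = 103.7°.

φ = 103.7°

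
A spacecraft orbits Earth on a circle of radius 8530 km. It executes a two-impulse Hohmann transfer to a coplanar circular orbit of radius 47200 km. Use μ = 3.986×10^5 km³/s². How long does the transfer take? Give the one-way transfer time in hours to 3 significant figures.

t = 6.43 hours

Semi-major axis of the transfer orbit: a_t = (8530 + 47200)/2 = 27865 km.
Transfer time t = π√(a_t³/μ) = π√((27865)³ / 3.986×10^5) = 23150 s.
Converting: 23150 s ÷ 3600 s/hour = 6.43 hours.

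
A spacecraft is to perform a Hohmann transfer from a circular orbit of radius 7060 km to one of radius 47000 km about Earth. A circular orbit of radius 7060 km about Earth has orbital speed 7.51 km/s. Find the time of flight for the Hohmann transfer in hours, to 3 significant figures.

t = 6.15 hours

From the circular-orbit relation v² = μ/r at r = 7060 km: μ = v²r = (7.51)² × 7060 = 3.98185×10^5 km³/s².
The Hohmann ellipse has a_t = (r₁ + r₂)/2 = 27030 km.
Transfer time t = π√(a_t³/μ) = π√((27030)³ / 3.98185×10^5) = 22125 s.
Converting: 22125 s ÷ 3600 s/hour = 6.15 hours.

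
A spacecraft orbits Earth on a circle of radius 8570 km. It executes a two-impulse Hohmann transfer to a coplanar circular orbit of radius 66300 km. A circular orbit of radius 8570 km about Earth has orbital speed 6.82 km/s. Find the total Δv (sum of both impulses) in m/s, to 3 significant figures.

Δv = 3530 m/s

From the circular-orbit relation v² = μ/r at r = 8570 km: μ = v²r = (6.82)² × 8570 = 3.98611×10^5 km³/s².
Transfer-ellipse semi-major axis a_t = (r₁ + r₂)/2 = (8570 + 66300)/2 = 37435 km.
At r₁ the circular-orbit speed is v₁ = √(μ/r₁) = 6.820 km/s.
Transfer-orbit speed at r₁ (vis-viva): v_p = √[μ(2/r₁ − 1/a_t)] = 9.076 km/s.
First burn Δv₁ = |v_p − v₁| = 2.256 km/s.
Circular speed at r₂: v₂ = √(μ/r₂) = 2.452 km/s.
Transfer-orbit speed at r₂: v_a = √[μ(2/r₂ − 1/a_t)] = 1.173 km/s.
Second burn Δv₂ = |v₂ − v_a| = 1.279 km/s.
Δv = Δv₁ + Δv₂ = 2.256 + 1.279 = 3.535 km/s.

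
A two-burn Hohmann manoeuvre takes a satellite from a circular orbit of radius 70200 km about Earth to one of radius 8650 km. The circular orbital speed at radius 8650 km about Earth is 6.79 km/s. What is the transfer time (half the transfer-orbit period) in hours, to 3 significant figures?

From the circular-orbit relation v² = μ/r at r = 8650 km: μ = v²r = (6.79)² × 8650 = 3.98800×10^5 km³/s².
Semi-major axis of the transfer orbit: a_t = (70200 + 8650)/2 = 39425 km.
By Kepler's third law the transfer-orbit period is T = 2π√(a_t³/μ), so t = T/2 = 38940 s.
Converting: 38940 s ÷ 3600 s/hour = 10.8 hours.

t = 10.8 hours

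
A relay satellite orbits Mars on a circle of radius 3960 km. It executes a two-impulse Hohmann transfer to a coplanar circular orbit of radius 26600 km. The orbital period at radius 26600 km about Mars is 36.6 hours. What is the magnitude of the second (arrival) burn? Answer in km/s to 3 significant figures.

From Kepler's third law T² = 4π²r³/μ at r = 26600 km, T = 36.6 hours = 36.6 × 3600 s = 1.3176×10^5 s: μ = 4π²r³/T² = 42799.4 km³/s².
The Hohmann ellipse has a_t = (r₁ + r₂)/2 = 15280 km.
On the circular orbit at r = 26600 km, v_c = √(μ/r) = 1.26846 km/s.
Transfer-orbit speed at the same r (vis-viva, a = a_t): v_t = √[μ(2/r − 1/a_t)] = 0.645749 km/s.
Δv₂ = |v_t − v_c| = |0.645749 − 1.26846| = 0.6227 km/s.

Δv₂ = 0.623 km/s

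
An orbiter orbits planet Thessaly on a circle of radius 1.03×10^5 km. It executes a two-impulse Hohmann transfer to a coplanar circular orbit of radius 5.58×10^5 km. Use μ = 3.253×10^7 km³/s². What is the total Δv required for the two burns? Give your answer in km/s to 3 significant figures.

Transfer-ellipse semi-major axis a_t = (r₁ + r₂)/2 = (1.030×10^5 + 5.580×10^5)/2 = 3.305×10^5 km.
At r₁ the circular-orbit speed is v₁ = √(μ/r₁) = 17.77 km/s.
On the transfer ellipse at r₁, vis-viva gives v_p = √[μ(2/r₁ − 1/a_t)] = 23.09 km/s.
First burn Δv₁ = |v_p − v₁| = 5.320 km/s.
At r₂, v₂ = √(μ/r₂) = 7.635 km/s.
Transfer-orbit speed at r₂: v_a = √[μ(2/r₂ − 1/a_t)] = 4.262 km/s.
Second burn Δv₂ = |v₂ − v_a| = 3.373 km/s.
Δv = Δv₁ + Δv₂ = 5.320 + 3.373 = 8.693 km/s.

Δv = 8.69 km/s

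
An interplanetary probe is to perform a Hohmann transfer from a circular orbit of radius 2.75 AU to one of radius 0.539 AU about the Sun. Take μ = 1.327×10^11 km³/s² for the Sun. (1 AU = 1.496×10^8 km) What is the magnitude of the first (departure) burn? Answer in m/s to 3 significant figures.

Δv₁ = 7680 m/s

In km: r₁ = 2.75 × 1.496×10^8 = 4.114×10^8 km; r₂ = 0.539 × 1.496×10^8 = 8.06344×10^7 km.
The Hohmann ellipse has a_t = (r₁ + r₂)/2 = 2.460172×10^8 km.
On the circular orbit at r = 4.114×10^8 km, v_c = √(μ/r) = 17.960 km/s.
Vis-viva on the transfer ellipse at r = 4.114×10^8 km gives v_t = √[μ(2/r − 1/a_t)] = 10.282 km/s.
Δv₁ = |v_t − v_c| = |10.282 − 17.960| = 7.678 km/s.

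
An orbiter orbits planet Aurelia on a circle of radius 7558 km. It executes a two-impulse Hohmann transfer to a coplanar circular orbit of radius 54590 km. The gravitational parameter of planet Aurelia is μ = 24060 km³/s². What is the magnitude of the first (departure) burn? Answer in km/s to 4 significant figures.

The Hohmann ellipse has a_t = (r₁ + r₂)/2 = 31074 km.
Circular speed at r = 7558 km: v_c = √(μ/r) = 1.7842 km/s.
Transfer-orbit speed at the same r (vis-viva, a = a_t): v_t = √[μ(2/r − 1/a_t)] = 2.3648 km/s.
Δv₁ = |v_t − v_c| = |2.3648 − 1.7842| = 0.5806 km/s.

Δv₁ = 0.5806 km/s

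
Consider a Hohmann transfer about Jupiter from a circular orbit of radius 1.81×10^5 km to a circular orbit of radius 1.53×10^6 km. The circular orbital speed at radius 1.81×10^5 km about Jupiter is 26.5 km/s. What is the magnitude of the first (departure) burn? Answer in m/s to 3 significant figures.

Δv₁ = 8940 m/s

From the circular-orbit relation v² = μ/r at r = 1.81×10^5 km: μ = v²r = (26.5)² × 1.81×10^5 = 1.27107×10^8 km³/s².
The Hohmann ellipse has a_t = (r₁ + r₂)/2 = 8.555×10^5 km.
On the circular orbit at r = 1.810×10^5 km, v_c = √(μ/r) = 26.500 km/s.
Transfer-orbit speed at the same r (vis-viva, a = a_t): v_t = √[μ(2/r − 1/a_t)] = 35.439 km/s.
Δv₁ = |v_t − v_c| = |35.439 − 26.500| = 8.939 km/s.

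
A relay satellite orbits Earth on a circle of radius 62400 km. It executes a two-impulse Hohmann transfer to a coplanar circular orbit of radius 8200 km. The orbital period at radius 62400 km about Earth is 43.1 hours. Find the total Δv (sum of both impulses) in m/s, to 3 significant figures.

From Kepler's third law T² = 4π²r³/μ at r = 62400 km, T = 43.1 hours = 43.1 × 3600 s = 1.5516×10^5 s: μ = 4π²r³/T² = 3.98432×10^5 km³/s².
Semi-major axis of the transfer orbit: a_t = (62400 + 8200)/2 = 35300 km.
Circular speed at r₁: v₁ = √(μ/r₁) = √(3.98432×10^5/62400) = 2.527 km/s.
Transfer-orbit speed at r₁ (v² = μ(2/r − 1/a)): v_a = √[μ(2/r₁ − 1/a_t)] = 1.218 km/s.
First burn Δv₁ = |v_a − v₁| = 1.309 km/s.
At r₂, v₂ = √(μ/r₂) = 6.971 km/s.
Transfer-orbit speed at r₂: v_p = √[μ(2/r₂ − 1/a_t)] = 9.268 km/s.
Second burn Δv₂ = |v₂ − v_p| = 2.297 km/s.
Δv = Δv₁ + Δv₂ = 1.309 + 2.297 = 3.606 km/s.

Δv = 3610 m/s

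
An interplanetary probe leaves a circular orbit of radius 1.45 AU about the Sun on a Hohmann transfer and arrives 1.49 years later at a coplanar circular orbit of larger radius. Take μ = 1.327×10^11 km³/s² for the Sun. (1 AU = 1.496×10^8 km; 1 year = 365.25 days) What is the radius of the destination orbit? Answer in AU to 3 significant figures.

r₂ = 2.69 AU

In km: r₁ = 1.45 × 1.496×10^8 = 2.1692×10^8 km.
Transfer time t = 1.49 years × 365.25 × 86400 s = 4.7020824×10^7 s, and t = π√(a_t³/μ).
So a_t = (μ t²/π²)^(1/3) = (1.327×10^11 × (4.7020824×10^7)² / π²)^(1/3) = 3.0978×10^8 km.
Since a_t = (r₁ + r₂)/2, r₂ = 2a_t − r₁ = 2×3.0978×10^8 − 2.1692×10^8 = 4.0264×10^8 km.
In AU: r₂ = 4.0264×10^8 / 1.496×10^8 = 2.69 AU.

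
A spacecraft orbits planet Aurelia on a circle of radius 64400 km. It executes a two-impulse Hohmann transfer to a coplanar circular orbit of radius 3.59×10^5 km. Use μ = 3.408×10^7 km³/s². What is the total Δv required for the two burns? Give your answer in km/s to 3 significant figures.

Δv = 11.3 km/s

The Hohmann ellipse has a_t = (r₁ + r₂)/2 = 2.117×10^5 km.
Circular speed at r₁: v₁ = √(μ/r₁) = √(3.408×10^7/64400) = 23.00419 km/s.
Transfer-orbit speed at r₁ (vis-viva): v_p = √[μ(2/r₁ − 1/a_t)] = 29.95668 km/s.
First burn Δv₁ = |v_p − v₁| = 6.952 km/s.
At r₂, v₂ = √(μ/r₂) = 9.743 km/s.
Transfer-orbit speed at r₂: v_a = √[μ(2/r₂ − 1/a_t)] = 5.374 km/s.
Second burn Δv₂ = |v₂ − v_a| = 4.369 km/s.
Total Δv = Δv₁ + Δv₂ = 11.32 km/s.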